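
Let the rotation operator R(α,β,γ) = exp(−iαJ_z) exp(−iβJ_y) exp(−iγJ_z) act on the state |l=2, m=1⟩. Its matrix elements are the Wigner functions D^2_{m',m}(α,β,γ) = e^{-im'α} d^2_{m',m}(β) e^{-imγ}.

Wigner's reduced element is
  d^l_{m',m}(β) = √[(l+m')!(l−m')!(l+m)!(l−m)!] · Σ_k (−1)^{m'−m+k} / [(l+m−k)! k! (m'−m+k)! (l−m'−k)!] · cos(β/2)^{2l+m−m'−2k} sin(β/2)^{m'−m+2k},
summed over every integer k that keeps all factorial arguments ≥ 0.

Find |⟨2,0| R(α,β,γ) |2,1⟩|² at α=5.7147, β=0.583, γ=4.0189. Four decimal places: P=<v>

P=0.3168

Split into d^2_{0,1}(β=0.583) × two z-phases.
Half-angle: c=0.957814, s=0.287389. N=√(2·2·6·1)=4.898979
Admissible k: 1..2 (factorial args all ≥0)
  k=1: (−1)^0·4.8990/(2)·0.9578^3·0.2874^1 = +0.618571
  k=2: (−1)^1·4.8990/(2)·0.9578^1·0.2874^3 = -0.055689
d^2_{0,1}(0.583) = +0.618571 -0.055689 = +0.562882
|D^2_{0,1}|² = |d^2_{0,1}(β)|² = (+0.562882)² = 0.316836 (the z-rotation phases have unit modulus)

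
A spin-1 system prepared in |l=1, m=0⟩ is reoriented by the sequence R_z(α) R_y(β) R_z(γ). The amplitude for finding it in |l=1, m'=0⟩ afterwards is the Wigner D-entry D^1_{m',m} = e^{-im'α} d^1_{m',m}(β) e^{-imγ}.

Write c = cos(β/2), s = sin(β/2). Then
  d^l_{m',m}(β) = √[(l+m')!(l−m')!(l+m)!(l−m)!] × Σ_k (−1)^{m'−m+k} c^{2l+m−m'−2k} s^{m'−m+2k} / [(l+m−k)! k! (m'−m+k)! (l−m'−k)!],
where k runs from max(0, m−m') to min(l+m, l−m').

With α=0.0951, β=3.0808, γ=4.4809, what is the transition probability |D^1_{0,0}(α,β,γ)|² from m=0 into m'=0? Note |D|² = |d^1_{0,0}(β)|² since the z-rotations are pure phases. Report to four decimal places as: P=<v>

P=0.9963

First d^1_{0,0}(β=3.0808), then the phase factors e^{-i(0)α} and e^{-i(0)γ}:
With c≡cos(β/2)=0.030392 and s≡sin(β/2)=0.999538, N=[1·1·1·1]^{1/2}=1.000000
k: max(0,(0)−(0))=0 … min(1+(0),1−(0))=1
  k=0: (−1)^0·1.0000/(1)·0.0304^2·0.9995^0 = +0.000924
  k=1: (−1)^1·1.0000/(1)·0.0304^0·0.9995^2 = -0.999076
d^1_{0,0}(3.0808) = +0.000924 -0.999076 = -0.998153
|D^1_{0,0}|² = |d^1_{0,0}(β)|² = (-0.998153)² = 0.996309 (the z-rotation phases have unit modulus)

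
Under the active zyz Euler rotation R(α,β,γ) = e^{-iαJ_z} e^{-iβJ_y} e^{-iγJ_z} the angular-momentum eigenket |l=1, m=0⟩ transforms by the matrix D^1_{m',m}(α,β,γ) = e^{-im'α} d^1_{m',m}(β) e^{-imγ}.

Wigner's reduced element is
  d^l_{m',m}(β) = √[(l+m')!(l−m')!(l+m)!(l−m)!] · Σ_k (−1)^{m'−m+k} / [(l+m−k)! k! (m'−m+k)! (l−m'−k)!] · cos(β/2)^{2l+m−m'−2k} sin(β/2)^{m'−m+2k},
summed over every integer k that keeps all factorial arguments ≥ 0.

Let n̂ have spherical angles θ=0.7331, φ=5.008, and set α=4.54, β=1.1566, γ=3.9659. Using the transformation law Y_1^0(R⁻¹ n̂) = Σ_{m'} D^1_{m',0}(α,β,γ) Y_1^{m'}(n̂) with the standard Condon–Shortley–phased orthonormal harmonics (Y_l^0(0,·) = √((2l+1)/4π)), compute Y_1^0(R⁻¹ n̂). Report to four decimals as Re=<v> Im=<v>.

Need the full column D^1_{m',0} for m'=−1..1 at α=4.54, β=1.1566, γ=3.9659.
cos(β/2)=0.837393, sin(β/2)=0.546601
d^1_{-1,0}: single k=1 term ⇒ +0.647314;  D = -0.111038-0.637719i
d^1_{0,0}: k∈[0..1] ⇒ +0.701227 -0.298773 = +0.402454;  D = +0.402454+0.000000i
d^1_{1,0}: single k=0 term ⇒ -0.647314;  D = +0.111038-0.637719i
Y_1^{m'}(θ=0.7331,φ=5.008) and Σ D·Y over m':
  (-0.1110-0.6377i)·(+0.0674+0.2212i)  (+0.4025+0.0000i)·(+0.3631+0.0000i)  (+0.1110-0.6377i)·(-0.0674+0.2212i)
Y_1^0(R⁻¹ n̂) = +0.413253+0.000000i

Re=0.4133 Im=0.0000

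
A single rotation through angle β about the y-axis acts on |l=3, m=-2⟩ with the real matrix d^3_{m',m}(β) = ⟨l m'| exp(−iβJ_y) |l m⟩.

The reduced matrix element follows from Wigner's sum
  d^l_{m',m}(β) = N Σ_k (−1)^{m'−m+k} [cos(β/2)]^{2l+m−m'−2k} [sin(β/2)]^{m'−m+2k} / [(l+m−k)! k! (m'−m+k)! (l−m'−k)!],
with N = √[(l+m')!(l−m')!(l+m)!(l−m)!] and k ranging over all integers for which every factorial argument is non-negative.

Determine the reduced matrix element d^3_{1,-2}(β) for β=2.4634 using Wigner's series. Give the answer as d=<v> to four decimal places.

d=0.5894

d^3_{1,-2}(β=2.4634) via Wigner's sum:
c=cos(2.4634/2)=0.332635, s=sin(2.4634/2)=0.943056; N=√[24·2·1·120]=75.894664
k∈{0,1} keeps every argument non-negative
  k=0: (−1)^3·75.8947/(12)·0.3326^3·0.9431^3 = -0.195230
  k=1: (−1)^4·75.8947/(24)·0.3326^1·0.9431^5 = +0.784611
d^3_{1,-2}(2.4634) = -0.195230 +0.784611 = +0.589382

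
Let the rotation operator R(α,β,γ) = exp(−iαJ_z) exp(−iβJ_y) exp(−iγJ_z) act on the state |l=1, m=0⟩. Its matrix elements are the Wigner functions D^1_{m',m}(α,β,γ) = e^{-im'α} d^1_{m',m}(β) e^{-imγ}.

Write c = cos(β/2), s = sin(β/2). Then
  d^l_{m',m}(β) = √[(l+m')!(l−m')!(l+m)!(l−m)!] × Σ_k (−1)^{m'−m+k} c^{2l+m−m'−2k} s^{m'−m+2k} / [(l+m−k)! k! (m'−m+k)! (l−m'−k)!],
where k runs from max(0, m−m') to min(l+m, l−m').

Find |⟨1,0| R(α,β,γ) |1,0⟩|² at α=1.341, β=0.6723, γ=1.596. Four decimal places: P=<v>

P=0.6121

Split into d^1_{0,0}(β=0.6723) × two z-phases.
Half-angle: c=0.944032, s=0.329855. N=√(1·1·1·1)=1.000000
k: max(0,(0)−(0))=0 … min(1+(0),1−(0))=1
  k=0: (−1)^0·1.0000/(1)·0.9440^2·0.3299^0 = +0.891196
  k=1: (−1)^1·1.0000/(1)·0.9440^0·0.3299^2 = -0.108804
d^1_{0,0}(0.6723) = +0.891196 -0.108804 = +0.782391
|D^1_{0,0}|² = |d^1_{0,0}(β)|² = (+0.782391)² = 0.612136 (the z-rotation phases have unit modulus)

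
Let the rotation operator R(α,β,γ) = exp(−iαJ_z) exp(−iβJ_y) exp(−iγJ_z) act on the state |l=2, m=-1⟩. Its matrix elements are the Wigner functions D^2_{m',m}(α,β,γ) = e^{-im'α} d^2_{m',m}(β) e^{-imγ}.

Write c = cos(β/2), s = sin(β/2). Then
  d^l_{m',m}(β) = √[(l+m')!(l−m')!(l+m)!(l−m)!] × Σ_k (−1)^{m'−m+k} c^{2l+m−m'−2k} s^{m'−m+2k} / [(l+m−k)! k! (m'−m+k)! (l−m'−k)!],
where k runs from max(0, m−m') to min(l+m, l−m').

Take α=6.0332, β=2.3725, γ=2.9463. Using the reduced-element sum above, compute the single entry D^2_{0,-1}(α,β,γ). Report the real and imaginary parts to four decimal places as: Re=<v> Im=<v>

Re=-0.6004 Im=0.1188

D^2_{0,-1}(6.0332,2.3725,2.9463) = e^{-i·0·6.0332}·d^2_{0,-1}(2.3725)·e^{-i·-1·2.9463}. Compute d first:
Half-angle: c=0.375139, s=0.926969. N=√(2·2·1·6)=4.898979
k: max(0,(-1)−(0))=0 … min(2+(-1),2−(0))=1
  k=0: (−1)^1·4.8990/(2)·0.3751^3·0.9270^1 = -0.119872
  k=1: (−1)^2·4.8990/(2)·0.3751^1·0.9270^3 = +0.731918
d^2_{0,-1}(2.3725) = -0.119872 +0.731918 = +0.612047
Phases: e^{-i·(0)·6.0332}=+1.000000+0.000000i, e^{-i·(-1)·2.9463}=-0.980991+0.194054i ⇒ D=-0.600412+0.118770i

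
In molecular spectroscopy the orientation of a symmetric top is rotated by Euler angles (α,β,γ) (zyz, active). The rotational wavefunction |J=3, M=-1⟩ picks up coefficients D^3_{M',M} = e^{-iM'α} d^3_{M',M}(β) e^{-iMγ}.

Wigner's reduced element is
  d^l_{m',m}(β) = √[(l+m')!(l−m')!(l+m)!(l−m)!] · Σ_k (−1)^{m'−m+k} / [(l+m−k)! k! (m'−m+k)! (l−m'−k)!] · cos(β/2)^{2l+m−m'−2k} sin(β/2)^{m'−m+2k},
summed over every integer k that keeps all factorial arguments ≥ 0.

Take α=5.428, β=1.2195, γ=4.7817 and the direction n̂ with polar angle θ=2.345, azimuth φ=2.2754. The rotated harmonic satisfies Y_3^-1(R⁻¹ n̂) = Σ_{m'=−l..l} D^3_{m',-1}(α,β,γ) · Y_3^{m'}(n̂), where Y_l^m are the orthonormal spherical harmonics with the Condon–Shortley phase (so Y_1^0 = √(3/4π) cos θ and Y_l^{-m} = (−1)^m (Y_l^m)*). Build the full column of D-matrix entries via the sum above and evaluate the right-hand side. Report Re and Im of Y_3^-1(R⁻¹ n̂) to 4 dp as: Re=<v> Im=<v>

Re=0.0210 Im=-0.4184

Need the full column D^3_{m',-1} for m'=−3..3 at α=5.428, β=1.2195, γ=4.7817.
cos(β/2)=0.819791, sin(β/2)=0.572663
d^3_{-3,-1}: single k=2 term ⇒ +0.573662;  D = -0.345044+0.458293i
d^3_{-2,-1}: k∈[1..2] ⇒ +0.670525 -0.654389 = +0.016136;  D = -0.016096+0.001133i
d^3_{-1,-1}: k∈[0..2] ⇒ +0.303543 -1.184951 +0.433663 = -0.447745;  D = +0.316755+0.316453i
d^3_{0,-1}: k∈[0..2] ⇒ -0.734523 +1.075271 -0.174899 = +0.165848;  D = +0.011486-0.165450i
d^3_{1,-1}: k∈[0..2] ⇒ +0.888714 -0.578218 +0.035269 = +0.345765;  D = +0.276030-0.208232i
d^3_{2,-1}: k∈[0..1] ⇒ -0.654389 +0.159660 = -0.494729;  D = -0.483975-0.102592i
d^3_{3,-1}: single k=0 term ⇒ +0.279929;  D = +0.135854+0.244752i
Y_3^{m'}(θ=2.345,φ=2.2754) and Σ D·Y over m':
  (-0.3450+0.4583i)·(+0.1306-0.0788i)  (-0.0161+0.0011i)·(+0.0588-0.3605i)  (+0.3168+0.3165i)·(-0.2161-0.2542i)  (+0.0115-0.1655i)·(+0.1451+0.0000i)  (+0.2760-0.2082i)·(+0.2161-0.2542i)  (-0.4840-0.1026i)·(+0.0588+0.3605i)  (+0.1359+0.2448i)·(-0.1306-0.0788i)
Y_3^-1(R⁻¹ n̂) = +0.020994-0.418360i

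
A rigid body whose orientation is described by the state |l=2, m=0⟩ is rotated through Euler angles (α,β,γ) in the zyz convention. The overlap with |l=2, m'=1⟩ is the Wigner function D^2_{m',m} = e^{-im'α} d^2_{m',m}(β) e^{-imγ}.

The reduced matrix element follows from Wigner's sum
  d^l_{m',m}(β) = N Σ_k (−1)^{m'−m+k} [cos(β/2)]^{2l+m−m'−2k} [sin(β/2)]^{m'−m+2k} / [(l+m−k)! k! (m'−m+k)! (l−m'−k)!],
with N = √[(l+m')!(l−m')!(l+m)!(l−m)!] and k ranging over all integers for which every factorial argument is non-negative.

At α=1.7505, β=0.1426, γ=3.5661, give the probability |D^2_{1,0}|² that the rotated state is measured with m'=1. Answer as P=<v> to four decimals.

Split into d^2_{1,0}(β=0.1426) × two z-phases.
With c≡cos(β/2)=0.997459 and s≡sin(β/2)=0.071240, N=[6·1·2·2]^{1/2}=4.898979
k: max(0,(0)−(1))=0 … min(2+(0),2−(1))=1
  k=0: (−1)^1·4.8990/(2)·0.9975^3·0.0712^1 = -0.173174
  k=1: (−1)^2·4.8990/(2)·0.9975^1·0.0712^3 = +0.000883
d^2_{1,0}(0.1426) = -0.173174 +0.000883 = -0.172291
|D^2_{1,0}|² = |d^2_{1,0}(β)|² = (-0.172291)² = 0.029684 (the z-rotation phases have unit modulus)

P=0.0297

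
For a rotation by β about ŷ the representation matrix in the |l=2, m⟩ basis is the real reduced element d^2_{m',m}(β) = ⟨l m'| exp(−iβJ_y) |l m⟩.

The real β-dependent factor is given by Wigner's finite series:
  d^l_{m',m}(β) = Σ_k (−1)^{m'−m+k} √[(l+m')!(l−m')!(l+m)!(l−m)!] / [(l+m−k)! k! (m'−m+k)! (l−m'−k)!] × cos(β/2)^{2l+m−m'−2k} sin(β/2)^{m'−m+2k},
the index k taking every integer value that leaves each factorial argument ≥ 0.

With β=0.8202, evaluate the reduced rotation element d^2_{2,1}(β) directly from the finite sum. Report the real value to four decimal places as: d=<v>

d^2_{2,1}(β=0.8202) via Wigner's sum:
c=cos(0.8202/2)=0.917081, s=sin(0.8202/2)=0.398701; N=√[24·1·6·1]=12.000000
The bounds max(0,m−m')=0 and min(l+m,l−m')=0 give 1 term
  k=0: (−1)^1·12.0000/(6)·0.9171^3·0.3987^1 = -0.615036
d^2_{2,1}(0.8202) = -0.615036

d=-0.6150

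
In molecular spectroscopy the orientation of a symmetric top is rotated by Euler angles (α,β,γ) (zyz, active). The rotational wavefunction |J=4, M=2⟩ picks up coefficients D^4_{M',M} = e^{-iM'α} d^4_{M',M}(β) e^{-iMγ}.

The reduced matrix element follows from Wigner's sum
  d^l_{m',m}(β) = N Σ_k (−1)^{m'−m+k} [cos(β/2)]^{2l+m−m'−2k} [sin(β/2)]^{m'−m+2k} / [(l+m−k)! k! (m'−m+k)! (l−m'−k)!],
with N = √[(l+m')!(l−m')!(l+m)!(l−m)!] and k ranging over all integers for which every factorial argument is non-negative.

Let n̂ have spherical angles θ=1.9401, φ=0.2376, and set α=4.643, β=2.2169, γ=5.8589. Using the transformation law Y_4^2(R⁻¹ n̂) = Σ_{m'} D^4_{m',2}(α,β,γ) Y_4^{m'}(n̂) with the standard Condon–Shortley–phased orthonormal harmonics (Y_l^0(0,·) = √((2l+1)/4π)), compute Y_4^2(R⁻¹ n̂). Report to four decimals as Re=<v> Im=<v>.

Re=0.3326 Im=-0.0343

Need the full column D^4_{m',2} for m'=−4..4 at α=4.643, β=2.2169, γ=5.8589.
cos(β/2)=0.446049, sin(β/2)=0.895008
d^4_{-4,2}: single k=6 term ⇒ +0.541137;  D = +0.455287+0.292477i
d^4_{-3,2}: k∈[5..6] ⇒ +0.572097 -0.767780 = -0.195683;  D = +0.116924-0.156909i
d^4_{-2,2}: k∈[4..6] ⇒ +0.381005 -1.227184 +0.411734 = -0.434444;  D = +0.329525+0.283117i
d^4_{-1,2}: k∈[3..5] ⇒ +0.179024 -1.081161 +0.870580 = -0.031557;  D = -0.022175+0.022452i
d^4_{0,2}: k∈[2..4] ⇒ +0.059851 -0.642584 +0.970174 = +0.387441;  D = +0.256120+0.290711i
d^4_{1,2}: k∈[1..3] ⇒ +0.013340 -0.268536 +0.720774 = +0.465578;  D = -0.369838+0.282812i
d^4_{2,2}: k∈[0..2] ⇒ +0.001567 -0.075706 +0.381005 = +0.306866;  D = -0.169054-0.256101i
d^4_{3,2}: k∈[0..1] ⇒ -0.011764 +0.142096 = +0.130331;  D = +0.113487-0.064086i
d^4_{4,2}: single k=0 term ⇒ +0.033383;  D = +0.014360+0.030137i
Y_4^{m'}(θ=1.9401,φ=0.2376) and Σ D·Y over m':
  (+0.4553+0.2925i)·(+0.1946-0.2723i)  (+0.1169-0.1569i)·(-0.2772+0.2396i)  (+0.3295+0.2831i)·(-0.0227+0.0117i)  (-0.0222+0.0225i)·(+0.3232-0.0783i)  (+0.2561+0.2907i)·(-0.0333+0.0000i)  (-0.3698+0.2828i)·(-0.3232-0.0783i)  (-0.1691-0.2561i)·(-0.0227-0.0117i)  (+0.1135-0.0641i)·(+0.2772+0.2396i)  (+0.0144+0.0301i)·(+0.1946+0.2723i)
Y_4^2(R⁻¹ n̂) = +0.332604-0.034275i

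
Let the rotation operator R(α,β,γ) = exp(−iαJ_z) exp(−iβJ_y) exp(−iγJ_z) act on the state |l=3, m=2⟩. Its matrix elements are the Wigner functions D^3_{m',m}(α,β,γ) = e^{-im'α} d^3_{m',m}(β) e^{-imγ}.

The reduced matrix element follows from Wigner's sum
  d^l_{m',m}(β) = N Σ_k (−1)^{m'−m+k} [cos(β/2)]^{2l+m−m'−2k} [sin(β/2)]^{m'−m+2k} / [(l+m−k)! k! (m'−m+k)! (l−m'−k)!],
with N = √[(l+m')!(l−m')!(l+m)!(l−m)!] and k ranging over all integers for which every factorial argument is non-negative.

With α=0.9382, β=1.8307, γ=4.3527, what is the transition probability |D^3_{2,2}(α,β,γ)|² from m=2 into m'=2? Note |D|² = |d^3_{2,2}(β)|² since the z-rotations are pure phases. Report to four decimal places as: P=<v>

P=0.1463

D^3_{2,2}(0.9382,1.8307,4.3527) = e^{-i·2·0.9382}·d^3_{2,2}(1.8307)·e^{-i·2·4.3527}. Compute d first:
Half-angle: c=0.609513, s=0.792776. N=√(120·1·120·1)=120.000000
Admissible k: 0..1 (factorial args all ≥0)
  k=0: (−1)^0·120.0000/(120)·0.6095^6·0.7928^0 = +0.051274
  k=1: (−1)^1·120.0000/(24)·0.6095^4·0.7928^2 = -0.433714
d^3_{2,2}(1.8307) = +0.051274 -0.433714 = -0.382440
|D^3_{2,2}|² = |d^3_{2,2}(β)|² = (-0.382440)² = 0.146260 (the z-rotation phases have unit modulus)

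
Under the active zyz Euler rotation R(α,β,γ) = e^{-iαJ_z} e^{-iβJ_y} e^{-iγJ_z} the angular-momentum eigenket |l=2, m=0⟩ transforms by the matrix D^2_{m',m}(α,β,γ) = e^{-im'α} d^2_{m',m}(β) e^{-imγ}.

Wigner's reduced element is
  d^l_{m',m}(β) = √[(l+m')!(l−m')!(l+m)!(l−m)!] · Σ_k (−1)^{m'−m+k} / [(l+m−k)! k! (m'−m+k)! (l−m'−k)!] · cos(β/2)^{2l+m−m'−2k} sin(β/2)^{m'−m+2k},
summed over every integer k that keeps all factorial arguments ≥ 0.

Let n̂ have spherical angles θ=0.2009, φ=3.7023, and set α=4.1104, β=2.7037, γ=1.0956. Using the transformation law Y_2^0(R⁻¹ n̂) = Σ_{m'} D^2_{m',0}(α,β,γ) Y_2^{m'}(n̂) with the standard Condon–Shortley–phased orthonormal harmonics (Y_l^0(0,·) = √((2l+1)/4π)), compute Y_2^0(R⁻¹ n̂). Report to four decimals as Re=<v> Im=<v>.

Need the full column D^2_{m',0} for m'=−2..2 at α=4.1104, β=2.7037, γ=1.0956.
cos(β/2)=0.217201, sin(β/2)=0.976127
d^2_{-2,0}: single k=2 term ⇒ +0.110106;  D = -0.039489+0.102781i
d^2_{-1,0}: k∈[1..2] ⇒ +0.024500 -0.494831 = -0.470331;  D = +0.266340+0.387652i
d^2_{0,0}: k∈[0..2] ⇒ +0.002226 -0.179803 +0.907873 = +0.730295;  D = +0.730295+0.000000i
d^2_{1,0}: k∈[0..1] ⇒ -0.024500 +0.494831 = +0.470331;  D = -0.266340+0.387652i
d^2_{2,0}: single k=0 term ⇒ +0.110106;  D = -0.039489-0.102781i
Y_2^{m'}(θ=0.2009,φ=3.7023) and Σ D·Y over m':
  (-0.0395+0.1028i)·(+0.0067-0.0139i)  (+0.2663+0.3877i)·(-0.1279+0.0803i)  (+0.7303+0.0000i)·(+0.5931+0.0000i)  (-0.2663+0.3877i)·(+0.1279+0.0803i)  (-0.0395-0.1028i)·(+0.0067+0.0139i)
Y_2^0(R⁻¹ n̂) = +0.305034-0.000000i

Re=0.3050 Im=0.0000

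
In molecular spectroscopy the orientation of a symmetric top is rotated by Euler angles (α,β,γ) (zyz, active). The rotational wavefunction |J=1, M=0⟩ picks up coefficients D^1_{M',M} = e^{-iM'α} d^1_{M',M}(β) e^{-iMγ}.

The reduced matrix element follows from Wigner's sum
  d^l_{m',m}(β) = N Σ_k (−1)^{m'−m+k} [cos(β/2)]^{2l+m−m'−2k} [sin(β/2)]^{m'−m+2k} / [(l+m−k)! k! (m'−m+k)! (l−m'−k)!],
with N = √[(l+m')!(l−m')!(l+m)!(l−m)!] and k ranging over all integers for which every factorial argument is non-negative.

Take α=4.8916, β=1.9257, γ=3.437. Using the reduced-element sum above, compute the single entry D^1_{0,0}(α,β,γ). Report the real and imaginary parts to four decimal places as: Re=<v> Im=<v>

Re=-0.3475 Im=0.0000

Split into d^1_{0,0}(β=1.9257) × two z-phases.
With c≡cos(β/2)=0.571183 and s≡sin(β/2)=0.820823, N=[1·1·1·1]^{1/2}=1.000000
k∈{0,1} keeps every argument non-negative
  k=0: (−1)^0·1.0000/(1)·0.5712^2·0.8208^0 = +0.326250
  k=1: (−1)^1·1.0000/(1)·0.5712^0·0.8208^2 = -0.673750
d^1_{0,0}(1.9257) = +0.326250 -0.673750 = -0.347500
Phases: e^{-i·(0)·4.8916}=+1.000000+0.000000i, e^{-i·(0)·3.437}=+1.000000+0.000000i ⇒ D=-0.347500+0.000000i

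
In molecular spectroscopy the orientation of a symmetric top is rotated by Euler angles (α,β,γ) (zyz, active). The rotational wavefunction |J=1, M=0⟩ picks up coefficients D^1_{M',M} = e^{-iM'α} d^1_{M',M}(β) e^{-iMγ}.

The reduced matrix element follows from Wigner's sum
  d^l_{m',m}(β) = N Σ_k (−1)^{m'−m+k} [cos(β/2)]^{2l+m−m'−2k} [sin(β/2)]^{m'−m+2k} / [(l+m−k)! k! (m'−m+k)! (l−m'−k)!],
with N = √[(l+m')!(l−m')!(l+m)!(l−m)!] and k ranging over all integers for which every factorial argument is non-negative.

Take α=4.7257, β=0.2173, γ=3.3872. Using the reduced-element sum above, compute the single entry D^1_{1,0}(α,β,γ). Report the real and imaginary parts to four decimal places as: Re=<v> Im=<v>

Re=-0.0020 Im=-0.1524

Split into d^1_{1,0}(β=0.2173) × two z-phases.
Half-angle: c=0.994103, s=0.108436. N=√(2·1·1·1)=1.414214
The bounds max(0,m−m')=0 and min(l+m,l−m')=0 give 1 term
  k=0: (−1)^1·1.4142/(1)·0.9941^1·0.1084^1 = -0.152448
d^1_{1,0}(0.2173) = -0.152448
Attach z-rotation phases: D = e^{-i(1)(4.7257)}·(-0.152448)·e^{-i(0)(3.3872)} = -0.002029-0.152434i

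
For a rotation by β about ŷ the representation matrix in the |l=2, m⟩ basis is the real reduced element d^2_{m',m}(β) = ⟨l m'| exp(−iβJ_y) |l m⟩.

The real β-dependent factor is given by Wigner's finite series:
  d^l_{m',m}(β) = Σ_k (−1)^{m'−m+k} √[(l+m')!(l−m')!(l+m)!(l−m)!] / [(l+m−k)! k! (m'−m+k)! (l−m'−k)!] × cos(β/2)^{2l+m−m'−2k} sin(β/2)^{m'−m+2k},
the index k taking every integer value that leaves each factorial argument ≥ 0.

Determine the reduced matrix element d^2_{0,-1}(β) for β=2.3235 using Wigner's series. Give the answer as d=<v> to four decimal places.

d^2_{0,-1}(β=2.3235) via Wigner's sum:
With c≡cos(β/2)=0.397735 and s≡sin(β/2)=0.917501, N=[2·2·1·6]^{1/2}=4.898979
k: max(0,(-1)−(0))=0 … min(2+(-1),2−(0))=1
  k=0: (−1)^1·4.8990/(2)·0.3977^3·0.9175^1 = -0.141404
  k=1: (−1)^2·4.8990/(2)·0.3977^1·0.9175^3 = +0.752468
d^2_{0,-1}(2.3235) = -0.141404 +0.752468 = +0.611064

d=0.6111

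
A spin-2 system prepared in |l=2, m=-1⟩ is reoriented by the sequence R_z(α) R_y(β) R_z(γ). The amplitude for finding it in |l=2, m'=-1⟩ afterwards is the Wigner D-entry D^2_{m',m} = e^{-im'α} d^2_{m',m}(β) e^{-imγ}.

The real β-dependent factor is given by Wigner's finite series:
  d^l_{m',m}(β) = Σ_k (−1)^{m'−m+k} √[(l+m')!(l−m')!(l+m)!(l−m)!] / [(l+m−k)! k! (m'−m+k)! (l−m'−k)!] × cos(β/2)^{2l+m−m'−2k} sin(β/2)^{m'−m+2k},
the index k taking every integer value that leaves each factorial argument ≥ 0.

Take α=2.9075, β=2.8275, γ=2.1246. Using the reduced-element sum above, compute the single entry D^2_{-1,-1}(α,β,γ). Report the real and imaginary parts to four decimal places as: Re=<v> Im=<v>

Re=-0.0223 Im=0.0674

D^2_{-1,-1}(2.9075,2.8275,2.1246) = e^{-i·-1·2.9075}·d^2_{-1,-1}(2.8275)·e^{-i·-1·2.1246}. Compute d first:
With c≡cos(β/2)=0.156402 and s≡sin(β/2)=0.987694, N=[1·6·1·6]^{1/2}=6.000000
k: max(0,(-1)−(-1))=0 … min(2+(-1),2−(-1))=1
  k=0: (−1)^0·6.0000/(6)·0.1564^4·0.9877^0 = +0.000598
  k=1: (−1)^1·6.0000/(2)·0.1564^2·0.9877^2 = -0.071589
d^2_{-1,-1}(2.8275) = +0.000598 -0.071589 = -0.070991
Attach z-rotation phases: D = e^{-i(-1)(2.9075)}·(-0.070991)·e^{-i(-1)(2.1246)} = -0.022312+0.067394i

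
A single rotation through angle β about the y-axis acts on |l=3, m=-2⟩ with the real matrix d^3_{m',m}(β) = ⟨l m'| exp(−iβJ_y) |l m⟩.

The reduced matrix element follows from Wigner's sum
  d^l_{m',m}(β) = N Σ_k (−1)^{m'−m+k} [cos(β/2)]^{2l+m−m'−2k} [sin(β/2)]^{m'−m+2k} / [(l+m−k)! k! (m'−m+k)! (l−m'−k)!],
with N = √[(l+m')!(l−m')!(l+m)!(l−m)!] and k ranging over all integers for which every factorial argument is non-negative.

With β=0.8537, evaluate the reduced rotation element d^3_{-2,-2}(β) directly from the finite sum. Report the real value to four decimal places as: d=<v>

d=-0.0195

d^3_{-2,-2}(β=0.8537) via Wigner's sum:
Half-angle: c=0.910274, s=0.414005. N=√(1·120·1·120)=120.000000
k: max(0,(-2)−(-2))=0 … min(3+(-2),3−(-2))=1
  k=0: (−1)^0·120.0000/(120)·0.9103^6·0.4140^0 = +0.568897
  k=1: (−1)^1·120.0000/(24)·0.9103^4·0.4140^2 = -0.588398
d^3_{-2,-2}(0.8537) = +0.568897 -0.588398 = -0.019501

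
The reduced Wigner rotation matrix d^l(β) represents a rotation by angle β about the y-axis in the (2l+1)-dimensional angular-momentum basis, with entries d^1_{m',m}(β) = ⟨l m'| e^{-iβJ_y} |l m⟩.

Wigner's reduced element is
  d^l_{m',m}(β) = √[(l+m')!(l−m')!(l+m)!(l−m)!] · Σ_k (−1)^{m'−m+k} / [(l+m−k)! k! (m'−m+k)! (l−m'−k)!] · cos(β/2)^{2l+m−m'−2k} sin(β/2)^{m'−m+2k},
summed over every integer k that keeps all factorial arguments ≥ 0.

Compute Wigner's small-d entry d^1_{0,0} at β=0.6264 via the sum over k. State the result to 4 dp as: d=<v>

d^1_{0,0}(β=0.6264) via Wigner's sum:
Half-angle: c=0.951353, s=0.308105. N=√(1·1·1·1)=1.000000
Admissible k: 0..1 (factorial args all ≥0)
  k=0: (−1)^0·1.0000/(1)·0.9514^2·0.3081^0 = +0.905072
  k=1: (−1)^1·1.0000/(1)·0.9514^0·0.3081^2 = -0.094928
d^1_{0,0}(0.6264) = +0.905072 -0.094928 = +0.810143

d=0.8101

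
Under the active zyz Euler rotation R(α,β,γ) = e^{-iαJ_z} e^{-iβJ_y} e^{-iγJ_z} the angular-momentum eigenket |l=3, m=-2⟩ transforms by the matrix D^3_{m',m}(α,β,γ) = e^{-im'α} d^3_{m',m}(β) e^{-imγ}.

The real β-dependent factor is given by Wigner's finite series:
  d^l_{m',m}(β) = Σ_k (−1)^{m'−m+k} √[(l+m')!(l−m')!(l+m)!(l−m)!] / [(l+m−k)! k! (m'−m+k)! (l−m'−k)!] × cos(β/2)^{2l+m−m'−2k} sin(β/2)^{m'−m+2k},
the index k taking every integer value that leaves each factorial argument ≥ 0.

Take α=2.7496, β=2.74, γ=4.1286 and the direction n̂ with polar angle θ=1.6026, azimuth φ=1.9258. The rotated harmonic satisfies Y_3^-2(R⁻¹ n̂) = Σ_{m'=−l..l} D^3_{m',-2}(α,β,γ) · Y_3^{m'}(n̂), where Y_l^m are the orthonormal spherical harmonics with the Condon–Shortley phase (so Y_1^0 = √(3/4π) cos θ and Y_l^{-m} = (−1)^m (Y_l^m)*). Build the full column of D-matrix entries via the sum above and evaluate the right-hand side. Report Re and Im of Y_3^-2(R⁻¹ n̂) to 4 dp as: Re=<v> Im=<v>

Re=0.2681 Im=0.0612

Need the full column D^3_{m',-2} for m'=−3..3 at α=2.7496, β=2.74, γ=4.1286.
cos(β/2)=0.199450, sin(β/2)=0.979908
d^3_{-3,-2}: single k=1 term ⇒ +0.000758;  D = -0.000529-0.000542i
d^3_{-2,-2}: k∈[0..1] ⇒ +0.000063 -0.007598 = -0.007535;  D = -0.002800-0.006995i
d^3_{-1,-2}: k∈[0..1] ⇒ -0.000978 +0.047216 = +0.046238;  D = +0.000519-0.046235i
d^3_{0,-2}: k∈[0..1] ⇒ +0.008323 -0.200895 = -0.192572;  D = +0.075562-0.177128i
d^3_{1,-2}: k∈[0..1] ⇒ -0.047216 +0.569849 = +0.522634;  D = +0.373166-0.365914i
d^3_{2,-2}: k∈[0..1] ⇒ +0.183391 -0.885344 = -0.701953;  D = +0.650939-0.262709i
d^3_{3,-2}: single k=0 term ⇒ -0.441403;  D = -0.441388-0.003708i
Y_3^{m'}(θ=1.6026,φ=1.9258) and Σ D·Y over m':
  (-0.0005-0.0005i)·(+0.3644+0.2018i)  (-0.0028-0.0070i)·(+0.0246-0.0212i)  (+0.0005-0.0462i)·(+0.1117+0.3013i)  (+0.0756-0.1771i)·(+0.0355+0.0000i)  (+0.3732-0.3659i)·(-0.1117+0.3013i)  (+0.6509-0.2627i)·(+0.0246+0.0212i)  (-0.4414-0.0037i)·(-0.3644+0.2018i)
Y_3^-2(R⁻¹ n̂) = +0.268144+0.061177i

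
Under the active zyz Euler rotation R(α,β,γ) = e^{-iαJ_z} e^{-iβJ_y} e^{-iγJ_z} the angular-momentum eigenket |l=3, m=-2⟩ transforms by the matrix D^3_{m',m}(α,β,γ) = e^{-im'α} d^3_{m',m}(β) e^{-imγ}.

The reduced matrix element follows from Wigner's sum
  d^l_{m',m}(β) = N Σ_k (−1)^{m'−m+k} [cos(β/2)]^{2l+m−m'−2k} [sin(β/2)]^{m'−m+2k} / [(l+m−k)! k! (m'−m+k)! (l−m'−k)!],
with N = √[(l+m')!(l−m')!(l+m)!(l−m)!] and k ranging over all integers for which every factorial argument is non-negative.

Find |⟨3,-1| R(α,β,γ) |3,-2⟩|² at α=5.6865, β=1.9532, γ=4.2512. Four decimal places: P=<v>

Split into d^3_{-1,-2}(β=1.9532) × two z-phases.
c=cos(1.9532/2)=0.559843, s=sin(1.9532/2)=0.828599; N=√[2·24·1·120]=75.894664
k: max(0,(-2)−(-1))=0 … min(3+(-2),3−(-1))=1
  k=0: (−1)^1·75.8947/(24)·0.5598^5·0.8286^1 = -0.144104
  k=1: (−1)^2·75.8947/(12)·0.5598^3·0.8286^3 = +0.631337
d^3_{-1,-2}(1.9532) = -0.144104 +0.631337 = +0.487234
|D^3_{-1,-2}|² = |d^3_{-1,-2}(β)|² = (+0.487234)² = 0.237397 (the z-rotation phases have unit modulus)

P=0.2374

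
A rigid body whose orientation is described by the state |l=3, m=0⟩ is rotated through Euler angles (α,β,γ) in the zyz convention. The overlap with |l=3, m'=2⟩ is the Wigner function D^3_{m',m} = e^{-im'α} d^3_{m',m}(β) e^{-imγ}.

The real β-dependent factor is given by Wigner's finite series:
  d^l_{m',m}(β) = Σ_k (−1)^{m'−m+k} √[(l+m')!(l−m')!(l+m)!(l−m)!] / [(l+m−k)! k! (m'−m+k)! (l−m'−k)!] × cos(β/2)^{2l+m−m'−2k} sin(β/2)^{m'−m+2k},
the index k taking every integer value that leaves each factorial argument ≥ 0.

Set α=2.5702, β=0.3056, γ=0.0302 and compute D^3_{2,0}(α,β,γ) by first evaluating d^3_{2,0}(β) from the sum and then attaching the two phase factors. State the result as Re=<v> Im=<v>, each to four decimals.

Split into d^3_{2,0}(β=0.3056) × two z-phases.
With c≡cos(β/2)=0.988349 and s≡sin(β/2)=0.152206, N=[120·1·6·6]^{1/2}=65.726707
The bounds max(0,m−m')=0 and min(l+m,l−m')=1 give 2 terms
  k=0: (−1)^2·65.7267/(12)·0.9883^4·0.1522^2 = +0.121078
  k=1: (−1)^3·65.7267/(12)·0.9883^2·0.1522^4 = -0.002872
d^3_{2,0}(0.3056) = +0.121078 -0.002872 = +0.118207
Phases: e^{-i·(2)·2.5702}=+0.415062+0.909793i, e^{-i·(0)·0.0302}=+1.000000+0.000000i ⇒ D=+0.049063+0.107544i

Re=0.0491 Im=0.1075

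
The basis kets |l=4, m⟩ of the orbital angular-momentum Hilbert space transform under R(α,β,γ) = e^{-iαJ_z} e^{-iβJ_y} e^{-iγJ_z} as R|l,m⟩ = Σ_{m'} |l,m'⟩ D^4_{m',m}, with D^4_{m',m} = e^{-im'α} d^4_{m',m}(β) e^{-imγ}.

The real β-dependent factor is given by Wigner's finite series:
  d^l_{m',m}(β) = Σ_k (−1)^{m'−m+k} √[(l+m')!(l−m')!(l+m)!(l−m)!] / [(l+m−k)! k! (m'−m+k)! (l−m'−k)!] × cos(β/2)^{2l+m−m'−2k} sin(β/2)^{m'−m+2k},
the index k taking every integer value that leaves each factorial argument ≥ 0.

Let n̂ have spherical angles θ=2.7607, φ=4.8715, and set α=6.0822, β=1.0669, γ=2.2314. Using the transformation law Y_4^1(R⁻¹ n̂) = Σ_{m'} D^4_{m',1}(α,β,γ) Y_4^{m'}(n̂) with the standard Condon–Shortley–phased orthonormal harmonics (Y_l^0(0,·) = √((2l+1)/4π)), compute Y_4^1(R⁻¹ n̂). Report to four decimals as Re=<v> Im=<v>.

Re=0.2847 Im=0.1677

Need the full column D^4_{m',1} for m'=−4..4 at α=6.0822, β=1.0669, γ=2.2314.
cos(β/2)=0.861058, sin(β/2)=0.508507
d^4_{-4,1}: single k=5 term ⇒ +0.162434;  D = -0.161518-0.017226i
d^4_{-3,1}: k∈[4..5] ⇒ +0.486224 -0.101746 = +0.384478;  D = -0.366474-0.116276i
d^4_{-2,1}: k∈[3..5] ⇒ +0.880172 -0.460456 +0.032118 = +0.451834;  D = -0.394727-0.219874i
d^4_{-1,1}: k∈[2..5] ⇒ +1.053872 -1.102652 +0.192282 -0.004471 = +0.139031;  D = -0.105508-0.090542i
d^4_{0,1}: k∈[1..4] ⇒ +0.798065 -1.670009 +0.582436 -0.033855 = -0.323363;  D = +0.198414+0.255335i
d^4_{1,1}: k∈[0..3] ⇒ +0.302175 -1.580808 +1.102652 -0.128188 = -0.304169;  D = +0.134931+0.272603i
d^4_{2,1}: k∈[0..2] ⇒ -0.757111 +1.320258 -0.306971 = +0.256176;  D = -0.065519-0.247656i
d^4_{3,1}: k∈[0..1] ⇒ +0.836485 -0.486224 = +0.350261;  D = -0.020181-0.349679i
d^4_{4,1}: single k=0 term ⇒ -0.465743;  D = -0.066530+0.460967i
Y_4^{m'}(θ=2.7607,φ=4.8715) and Σ D·Y over m':
  (-0.1615-0.0172i)·(+0.0068-0.0050i)  (-0.3665-0.1163i)·(+0.0274+0.0530i)  (-0.3947-0.2199i)·(-0.2210+0.0728i)  (-0.1055-0.0905i)·(-0.0784-0.4889i)  (+0.1984+0.2553i)·(+0.3322+0.0000i)  (+0.1349+0.2726i)·(+0.0784-0.4889i)  (-0.0655-0.2477i)·(-0.2210-0.0728i)  (-0.0202-0.3497i)·(-0.0274+0.0530i)  (-0.0665+0.4610i)·(+0.0068+0.0050i)
Y_4^1(R⁻¹ n̂) = +0.284723+0.167674i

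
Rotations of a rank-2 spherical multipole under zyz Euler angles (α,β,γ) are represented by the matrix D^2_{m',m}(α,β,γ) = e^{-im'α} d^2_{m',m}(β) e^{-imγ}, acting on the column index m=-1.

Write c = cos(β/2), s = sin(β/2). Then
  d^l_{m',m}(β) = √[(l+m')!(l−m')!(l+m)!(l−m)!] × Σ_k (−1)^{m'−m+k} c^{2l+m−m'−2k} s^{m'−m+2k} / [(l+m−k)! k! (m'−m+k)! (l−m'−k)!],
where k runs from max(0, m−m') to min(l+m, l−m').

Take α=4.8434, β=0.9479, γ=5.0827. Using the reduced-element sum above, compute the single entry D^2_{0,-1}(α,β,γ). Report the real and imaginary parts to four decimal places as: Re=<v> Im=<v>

First d^2_{0,-1}(β=0.9479), then the phase factors e^{-i(0)α} and e^{-i(-1)γ}:
Half-angle: c=0.889772, s=0.456404. N=√(2·2·1·6)=4.898979
k: max(0,(-1)−(0))=0 … min(2+(-1),2−(0))=1
  k=0: (−1)^1·4.8990/(2)·0.8898^3·0.4564^1 = -0.787521
  k=1: (−1)^2·4.8990/(2)·0.8898^1·0.4564^3 = +0.207207
d^2_{0,-1}(0.9479) = -0.787521 +0.207207 = -0.580314
Phases: e^{-i·(0)·4.8434}=+1.000000+0.000000i, e^{-i·(-1)·5.0827}=+0.361905-0.932215i ⇒ D=-0.210019+0.540978i

Re=-0.2100 Im=0.5410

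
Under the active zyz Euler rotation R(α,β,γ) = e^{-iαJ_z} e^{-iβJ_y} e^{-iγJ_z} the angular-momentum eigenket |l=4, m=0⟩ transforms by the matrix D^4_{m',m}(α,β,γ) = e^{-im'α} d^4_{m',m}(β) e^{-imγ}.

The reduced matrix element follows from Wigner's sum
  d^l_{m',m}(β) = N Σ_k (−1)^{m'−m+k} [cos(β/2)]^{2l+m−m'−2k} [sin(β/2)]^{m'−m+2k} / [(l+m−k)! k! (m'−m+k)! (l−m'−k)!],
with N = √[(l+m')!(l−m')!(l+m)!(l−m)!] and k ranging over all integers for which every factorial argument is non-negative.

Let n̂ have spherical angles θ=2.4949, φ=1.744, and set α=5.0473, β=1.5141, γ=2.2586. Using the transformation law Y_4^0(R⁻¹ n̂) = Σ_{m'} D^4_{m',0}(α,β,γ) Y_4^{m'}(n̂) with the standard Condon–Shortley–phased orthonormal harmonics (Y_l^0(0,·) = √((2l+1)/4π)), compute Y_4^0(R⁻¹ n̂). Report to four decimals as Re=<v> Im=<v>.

Re=-0.3612 Im=0.0000

Need the full column D^4_{m',0} for m'=−4..4 at α=5.0473, β=1.5141, γ=2.2586.
cos(β/2)=0.726865, sin(β/2)=0.686780
d^4_{-4,0}: single k=4 term ⇒ +0.519560;  D = +0.119031+0.505741i
d^4_{-3,0}: k∈[3..4] ⇒ +0.777654 -0.694248 = +0.083407;  D = -0.070397+0.044732i
d^4_{-2,0}: k∈[2..4] ⇒ +0.659903 -1.571001 +0.525939 = -0.385159;  D = +0.301939+0.239125i
d^4_{-1,0}: k∈[1..4] ⇒ +0.329238 -1.763554 +1.574406 -0.234257 = -0.094168;  D = -0.030952+0.088936i
d^4_{0,0}: k∈[0..4] ⇒ +0.077917 -1.112958 +2.235574 -0.887022 +0.049493 = +0.363004;  D = +0.363004+0.000000i
d^4_{1,0}: k∈[0..3] ⇒ -0.329238 +1.763554 -1.574406 +0.234257 = +0.094168;  D = +0.030952+0.088936i
d^4_{2,0}: k∈[0..2] ⇒ +0.659903 -1.571001 +0.525939 = -0.385159;  D = +0.301939-0.239125i
d^4_{3,0}: k∈[0..1] ⇒ -0.777654 +0.694248 = -0.083407;  D = +0.070397+0.044732i
d^4_{4,0}: single k=0 term ⇒ +0.519560;  D = +0.119031-0.505741i
Y_4^{m'}(θ=2.4949,φ=1.744) and Σ D·Y over m':
  (+0.1190+0.5057i)·(+0.0449-0.0373i)  (-0.0704+0.0447i)·(-0.1085-0.1897i)  (+0.3019+0.2391i)·(-0.3951+0.1426i)  (-0.0310+0.0889i)·(+0.0572+0.3269i)  (+0.3630+0.0000i)·(-0.2020+0.0000i)  (+0.0310+0.0889i)·(-0.0572+0.3269i)  (+0.3019-0.2391i)·(-0.3951-0.1426i)  (+0.0704+0.0447i)·(+0.1085-0.1897i)  (+0.1190-0.5057i)·(+0.0449+0.0373i)
Y_4^0(R⁻¹ n̂) = -0.361167+0.000000i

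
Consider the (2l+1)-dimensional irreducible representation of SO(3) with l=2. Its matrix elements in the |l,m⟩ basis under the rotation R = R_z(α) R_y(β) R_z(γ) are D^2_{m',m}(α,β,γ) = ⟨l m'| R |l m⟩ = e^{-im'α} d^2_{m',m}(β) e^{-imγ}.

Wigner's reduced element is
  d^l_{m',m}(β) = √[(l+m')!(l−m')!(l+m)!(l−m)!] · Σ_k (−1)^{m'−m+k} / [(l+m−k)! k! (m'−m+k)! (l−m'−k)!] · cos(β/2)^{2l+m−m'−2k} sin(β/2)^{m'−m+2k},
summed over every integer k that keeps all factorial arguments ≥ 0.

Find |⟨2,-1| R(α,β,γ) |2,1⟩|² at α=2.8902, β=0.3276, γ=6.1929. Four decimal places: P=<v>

First d^2_{-1,1}(β=0.3276), then the phase factors e^{-i(-1)α} and e^{-i(1)γ}:
Half-angle: c=0.986615, s=0.163069. N=√(1·6·6·1)=6.000000
Admissible k: 2..3 (factorial args all ≥0)
  k=2: (−1)^0·6.0000/(2)·0.9866^2·0.1631^2 = +0.077653
  k=3: (−1)^1·6.0000/(6)·0.9866^0·0.1631^4 = -0.000707
d^2_{-1,1}(0.3276) = +0.077653 -0.000707 = +0.076946
|D^2_{-1,1}|² = |d^2_{-1,1}(β)|² = (+0.076946)² = 0.005921 (the z-rotation phases have unit modulus)

P=0.0059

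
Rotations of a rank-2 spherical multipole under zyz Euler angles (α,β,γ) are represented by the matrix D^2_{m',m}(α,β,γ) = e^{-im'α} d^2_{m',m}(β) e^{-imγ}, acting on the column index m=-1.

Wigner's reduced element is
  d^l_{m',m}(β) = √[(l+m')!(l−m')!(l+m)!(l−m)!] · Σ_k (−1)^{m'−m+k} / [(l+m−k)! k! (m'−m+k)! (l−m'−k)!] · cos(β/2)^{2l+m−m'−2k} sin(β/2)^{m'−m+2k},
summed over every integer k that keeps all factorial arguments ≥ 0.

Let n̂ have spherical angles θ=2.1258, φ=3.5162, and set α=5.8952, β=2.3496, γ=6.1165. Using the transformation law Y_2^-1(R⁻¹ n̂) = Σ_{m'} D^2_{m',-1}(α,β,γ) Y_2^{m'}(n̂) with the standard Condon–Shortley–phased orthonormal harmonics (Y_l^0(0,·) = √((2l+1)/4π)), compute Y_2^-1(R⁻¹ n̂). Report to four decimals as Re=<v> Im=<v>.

Need the full column D^2_{m',-1} for m'=−2..2 at α=5.8952, β=2.3496, γ=6.1165.
cos(β/2)=0.385728, sin(β/2)=0.922613
d^2_{-2,-1}: single k=1 term ⇒ +0.105899;  D = +0.062231-0.085685i
d^2_{-1,-1}: k∈[0..1] ⇒ +0.022137 -0.379946 = -0.357809;  D = -0.304164+0.188445i
d^2_{0,-1}: k∈[0..1] ⇒ -0.129699 +0.742018 = +0.612319;  D = +0.603833-0.101593i
d^2_{1,-1}: k∈[0..1] ⇒ +0.379946 -0.724566 = -0.344620;  D = -0.336216-0.075643i
d^2_{2,-1}: single k=0 term ⇒ -0.605855;  D = -0.496836-0.346720i
Y_2^{m'}(θ=2.1258,φ=3.5162) and Σ D·Y over m':
  (+0.0622-0.0857i)·(+0.2043-0.1900i)  (-0.3042+0.1884i)·(+0.3220-0.1266i)  (+0.6038-0.1016i)·(-0.0527+0.0000i)  (-0.3362-0.0756i)·(-0.3220-0.1266i)  (-0.4968-0.3467i)·(+0.2043+0.1900i)
Y_2^-1(R⁻¹ n̂) = -0.046387-0.023124i

Re=-0.0464 Im=-0.0231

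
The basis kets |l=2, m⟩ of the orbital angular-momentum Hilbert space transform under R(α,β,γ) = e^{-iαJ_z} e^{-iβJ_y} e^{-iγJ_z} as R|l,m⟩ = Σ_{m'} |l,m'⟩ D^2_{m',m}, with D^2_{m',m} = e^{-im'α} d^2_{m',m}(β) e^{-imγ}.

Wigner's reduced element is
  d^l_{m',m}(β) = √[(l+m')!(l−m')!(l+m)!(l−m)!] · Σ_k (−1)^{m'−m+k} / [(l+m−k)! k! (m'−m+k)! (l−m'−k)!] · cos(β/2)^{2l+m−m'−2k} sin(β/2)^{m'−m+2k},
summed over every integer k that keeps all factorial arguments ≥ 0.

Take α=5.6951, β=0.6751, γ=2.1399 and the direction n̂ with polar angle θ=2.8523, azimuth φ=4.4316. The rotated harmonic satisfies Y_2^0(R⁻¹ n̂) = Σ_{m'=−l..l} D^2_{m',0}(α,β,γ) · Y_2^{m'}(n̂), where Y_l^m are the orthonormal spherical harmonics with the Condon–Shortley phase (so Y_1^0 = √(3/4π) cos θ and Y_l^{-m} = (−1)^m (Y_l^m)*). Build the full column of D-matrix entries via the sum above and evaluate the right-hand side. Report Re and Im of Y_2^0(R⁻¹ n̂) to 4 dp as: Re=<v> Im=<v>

Re=0.1407 Im=0.0000

Need the full column D^2_{m',0} for m'=−2..2 at α=5.6951, β=0.6751, γ=2.1399.
cos(β/2)=0.943569, sin(β/2)=0.331176
d^2_{-2,0}: single k=2 term ⇒ +0.239189;  D = +0.091959-0.220805i
d^2_{-1,0}: k∈[1..2] ⇒ +0.681484 -0.083951 = +0.597533;  D = +0.497150-0.331493i
d^2_{0,0}: k∈[0..2] ⇒ +0.792674 -0.390594 +0.012029 = +0.414109;  D = +0.414109+0.000000i
d^2_{1,0}: k∈[0..1] ⇒ -0.681484 +0.083951 = -0.597533;  D = -0.497150-0.331493i
d^2_{2,0}: single k=0 term ⇒ +0.239189;  D = +0.091959+0.220805i
Y_2^{m'}(θ=2.8523,φ=4.4316) and Σ D·Y over m':
  (+0.0920-0.2208i)·(-0.0266-0.0167i)  (+0.4972-0.3315i)·(+0.0585-0.2030i)  (+0.4141+0.0000i)·(+0.5538+0.0000i)  (-0.4972-0.3315i)·(-0.0585-0.2030i)  (+0.0920+0.2208i)·(-0.0266+0.0167i)
Y_2^0(R⁻¹ n̂) = +0.140683+0.000000i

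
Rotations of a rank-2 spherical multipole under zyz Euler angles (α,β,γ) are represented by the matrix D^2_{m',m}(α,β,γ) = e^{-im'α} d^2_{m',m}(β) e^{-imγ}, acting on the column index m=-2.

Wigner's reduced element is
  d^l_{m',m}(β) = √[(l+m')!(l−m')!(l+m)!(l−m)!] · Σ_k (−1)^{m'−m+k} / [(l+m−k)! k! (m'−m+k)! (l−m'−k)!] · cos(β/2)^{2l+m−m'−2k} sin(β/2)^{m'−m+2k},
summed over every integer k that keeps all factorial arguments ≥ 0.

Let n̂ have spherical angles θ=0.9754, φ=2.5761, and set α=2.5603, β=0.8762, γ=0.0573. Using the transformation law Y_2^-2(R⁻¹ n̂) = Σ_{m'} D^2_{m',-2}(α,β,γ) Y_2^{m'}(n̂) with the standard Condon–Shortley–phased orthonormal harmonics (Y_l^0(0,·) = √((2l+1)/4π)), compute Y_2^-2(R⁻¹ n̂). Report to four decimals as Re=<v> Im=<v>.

Re=0.0038 Im=-0.0006

Need the full column D^2_{m',-2} for m'=−2..2 at α=2.5603, β=0.8762, γ=0.0573.
cos(β/2)=0.905559, sin(β/2)=0.424220
d^2_{-2,-2}: single k=0 term ⇒ +0.672462;  D = +0.335772-0.582634i
d^2_{-1,-2}: single k=0 term ⇒ -0.630045;  D = +0.562669-0.283479i
d^2_{0,-2}: single k=0 term ⇒ +0.361486;  D = +0.359114+0.041336i
d^2_{1,-2}: single k=0 term ⇒ -0.138267;  D = +0.106118+0.088639i
d^2_{2,-2}: single k=0 term ⇒ +0.032386;  D = +0.009373+0.031000i
Y_2^{m'}(θ=0.9754,φ=2.5761) and Σ D·Y over m':
  (+0.3358-0.5826i)·(+0.1127+0.2396i)  (+0.5627-0.2835i)·(-0.3029-0.1922i)  (+0.3591+0.0413i)·(-0.0178+0.0000i)  (+0.1061+0.0886i)·(+0.3029-0.1922i)  (+0.0094+0.0310i)·(+0.1127-0.2396i)
Y_2^-2(R⁻¹ n̂) = +0.003808-0.000568i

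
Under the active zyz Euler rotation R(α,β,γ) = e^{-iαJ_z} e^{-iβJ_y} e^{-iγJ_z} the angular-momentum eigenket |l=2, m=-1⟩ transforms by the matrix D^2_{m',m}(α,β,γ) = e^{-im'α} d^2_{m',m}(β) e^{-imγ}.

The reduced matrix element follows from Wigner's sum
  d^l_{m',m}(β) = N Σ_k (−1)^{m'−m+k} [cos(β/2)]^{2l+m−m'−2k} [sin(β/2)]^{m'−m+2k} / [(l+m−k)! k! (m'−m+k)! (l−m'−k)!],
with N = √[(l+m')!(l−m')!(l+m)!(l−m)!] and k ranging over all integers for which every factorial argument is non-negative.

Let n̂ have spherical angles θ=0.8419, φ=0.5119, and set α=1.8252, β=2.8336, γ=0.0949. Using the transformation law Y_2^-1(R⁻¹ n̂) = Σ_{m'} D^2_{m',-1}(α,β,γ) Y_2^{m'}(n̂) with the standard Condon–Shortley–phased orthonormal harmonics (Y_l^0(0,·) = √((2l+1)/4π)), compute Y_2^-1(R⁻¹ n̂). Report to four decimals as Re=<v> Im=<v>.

Need the full column D^2_{m',-1} for m'=−2..2 at α=1.8252, β=2.8336, γ=0.0949.
cos(β/2)=0.153388, sin(β/2)=0.988166
d^2_{-2,-1}: single k=1 term ⇒ +0.007132;  D = -0.005872-0.004049i
d^2_{-1,-1}: k∈[0..1] ⇒ +0.000554 -0.068923 = -0.068370;  D = +0.023399-0.064241i
d^2_{0,-1}: k∈[0..1] ⇒ -0.008735 +0.362542 = +0.353806;  D = +0.352214+0.033526i
d^2_{1,-1}: k∈[0..1] ⇒ +0.068923 -0.953498 = -0.884574;  D = +0.140495+0.873346i
d^2_{2,-1}: single k=0 term ⇒ -0.296014;  D = +0.271017-0.119054i
Y_2^{m'}(θ=0.8419,φ=0.5119) and Σ D·Y over m':
  (-0.0059-0.0040i)·(+0.1118-0.1836i)  (+0.0234-0.0642i)·(+0.3346-0.1880i)  (+0.3522+0.0335i)·(+0.1043+0.0000i)  (+0.1405+0.8733i)·(-0.3346-0.1880i)  (+0.2710-0.1191i)·(+0.1118+0.1836i)
Y_2^-1(R⁻¹ n̂) = +0.200435-0.303978i

Re=0.2004 Im=-0.3040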